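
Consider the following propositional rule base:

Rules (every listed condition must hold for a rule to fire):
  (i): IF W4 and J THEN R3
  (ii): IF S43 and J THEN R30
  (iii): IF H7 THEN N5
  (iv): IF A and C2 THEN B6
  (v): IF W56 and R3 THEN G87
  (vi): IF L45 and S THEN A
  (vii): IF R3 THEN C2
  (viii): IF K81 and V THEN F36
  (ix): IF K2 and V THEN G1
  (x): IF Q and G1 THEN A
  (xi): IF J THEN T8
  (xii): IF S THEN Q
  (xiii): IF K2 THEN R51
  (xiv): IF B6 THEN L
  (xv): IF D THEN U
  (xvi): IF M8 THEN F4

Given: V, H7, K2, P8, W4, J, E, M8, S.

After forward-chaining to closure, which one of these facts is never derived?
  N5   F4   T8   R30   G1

R30

Round 1: (i) [IF W4 and J THEN R3]; (iii) [IF H7 THEN N5]; (ix) [IF K2 and V THEN G1]; (xi) [IF J THEN T8]; (xii) [IF S THEN Q]; (xiii) [IF K2 THEN R51]; (xvi) [IF M8 THEN F4]. New: R3, N5, G1, T8, Q, R51, F4.
Round 2: (vii) [IF R3 THEN C2]; (x) [IF Q and G1 THEN A]. New: C2, A.
Round 3: (iv) [IF A and C2 THEN B6]. New: B6.
Round 4: (xiv) [IF B6 THEN L]. New: L.
Derived: T8 (round 1), N5 (round 1), F4 (round 1), G1 (round 1). R30 never appears in any round.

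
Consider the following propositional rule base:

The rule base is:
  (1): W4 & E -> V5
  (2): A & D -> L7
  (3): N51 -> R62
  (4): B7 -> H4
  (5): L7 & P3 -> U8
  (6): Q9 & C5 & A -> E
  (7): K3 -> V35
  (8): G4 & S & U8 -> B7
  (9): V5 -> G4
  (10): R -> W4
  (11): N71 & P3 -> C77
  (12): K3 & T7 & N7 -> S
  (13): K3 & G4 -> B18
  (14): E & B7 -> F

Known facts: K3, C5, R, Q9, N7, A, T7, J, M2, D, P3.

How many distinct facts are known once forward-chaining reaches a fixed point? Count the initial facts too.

23

Round 1: (2) [A & D -> L7]; (6) [Q9 & C5 & A -> E]; (7) [K3 -> V35]; (10) [R -> W4]; (12) [K3 & T7 & N7 -> S]. New: L7, E, V35, W4, S.
Round 2: (1) [W4 & E -> V5]; (5) [L7 & P3 -> U8]. New: V5, U8.
Round 3: (9) [V5 -> G4]. New: G4.
Round 4: (8) [G4 & S & U8 -> B7]; (13) [K3 & G4 -> B18]. New: B7, B18.
Round 5: (4) [B7 -> H4]; (14) [E & B7 -> F]. New: H4, F.
Closure: {A, B18, B7, C5, D, E, F, G4, H4, J, K3, L7, M2, N7, P3, Q9, R, S, T7, U8, V35, V5, W4} — 23 facts.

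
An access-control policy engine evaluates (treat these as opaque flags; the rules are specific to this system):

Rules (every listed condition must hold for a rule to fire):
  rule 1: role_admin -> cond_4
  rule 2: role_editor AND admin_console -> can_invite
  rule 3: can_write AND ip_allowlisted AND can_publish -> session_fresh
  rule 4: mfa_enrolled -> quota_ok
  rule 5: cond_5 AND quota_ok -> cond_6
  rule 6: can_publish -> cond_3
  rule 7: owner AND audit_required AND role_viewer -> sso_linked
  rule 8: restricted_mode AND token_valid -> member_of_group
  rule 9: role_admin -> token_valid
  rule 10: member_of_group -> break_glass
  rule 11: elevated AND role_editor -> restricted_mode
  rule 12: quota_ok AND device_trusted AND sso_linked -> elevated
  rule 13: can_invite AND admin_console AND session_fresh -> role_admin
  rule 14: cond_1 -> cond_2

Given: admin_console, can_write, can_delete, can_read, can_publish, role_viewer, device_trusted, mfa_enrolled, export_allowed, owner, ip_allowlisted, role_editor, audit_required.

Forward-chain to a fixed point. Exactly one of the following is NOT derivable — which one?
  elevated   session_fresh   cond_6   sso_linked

Round 1: rule 2 [role_editor AND admin_console -> can_invite]; rule 3 [can_write AND ip_allowlisted AND can_publish -> session_fresh]; rule 4 [mfa_enrolled -> quota_ok]; rule 6 [can_publish -> cond_3]; rule 7 [owner AND audit_required AND role_viewer -> sso_linked]. New: can_invite, session_fresh, quota_ok, cond_3, sso_linked.
Round 2: rule 12 [quota_ok AND device_trusted AND sso_linked -> elevated]; rule 13 [can_invite AND admin_console AND session_fresh -> role_admin]. New: elevated, role_admin.
Round 3: rule 1 [role_admin -> cond_4]; rule 9 [role_admin -> token_valid]; rule 11 [elevated AND role_editor -> restricted_mode]. New: cond_4, token_valid, restricted_mode.
Round 4: rule 8 [restricted_mode AND token_valid -> member_of_group]. New: member_of_group.
Round 5: rule 10 [member_of_group -> break_glass]. New: break_glass.
Derived: elevated (round 2), session_fresh (round 1), sso_linked (round 1). cond_6 never appears in any round.

cond_6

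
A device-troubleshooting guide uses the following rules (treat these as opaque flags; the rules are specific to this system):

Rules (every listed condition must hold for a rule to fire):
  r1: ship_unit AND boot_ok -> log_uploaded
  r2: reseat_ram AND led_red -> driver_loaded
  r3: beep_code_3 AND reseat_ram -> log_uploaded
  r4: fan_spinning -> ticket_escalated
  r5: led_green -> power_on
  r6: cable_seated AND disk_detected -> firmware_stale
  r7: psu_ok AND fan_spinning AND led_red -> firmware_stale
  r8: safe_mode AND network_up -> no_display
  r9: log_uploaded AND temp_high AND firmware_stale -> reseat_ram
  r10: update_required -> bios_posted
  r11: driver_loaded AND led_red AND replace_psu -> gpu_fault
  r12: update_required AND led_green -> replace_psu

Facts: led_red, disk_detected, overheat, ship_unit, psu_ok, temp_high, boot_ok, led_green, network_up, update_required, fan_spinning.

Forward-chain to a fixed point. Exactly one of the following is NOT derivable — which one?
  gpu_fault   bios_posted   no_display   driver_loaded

no_display

Round 1 — r1, r4, r5, r7, r10, r12, derive log_uploaded, ticket_escalated, power_on, firmware_stale, bios_posted, replace_psu.
Round 2 — r9, derive reseat_ram.
Round 3 — r2, derive driver_loaded.
Round 4 — r11, derive gpu_fault.
Derived: driver_loaded (round 3), bios_posted (round 1), gpu_fault (round 4). no_display never appears in any round.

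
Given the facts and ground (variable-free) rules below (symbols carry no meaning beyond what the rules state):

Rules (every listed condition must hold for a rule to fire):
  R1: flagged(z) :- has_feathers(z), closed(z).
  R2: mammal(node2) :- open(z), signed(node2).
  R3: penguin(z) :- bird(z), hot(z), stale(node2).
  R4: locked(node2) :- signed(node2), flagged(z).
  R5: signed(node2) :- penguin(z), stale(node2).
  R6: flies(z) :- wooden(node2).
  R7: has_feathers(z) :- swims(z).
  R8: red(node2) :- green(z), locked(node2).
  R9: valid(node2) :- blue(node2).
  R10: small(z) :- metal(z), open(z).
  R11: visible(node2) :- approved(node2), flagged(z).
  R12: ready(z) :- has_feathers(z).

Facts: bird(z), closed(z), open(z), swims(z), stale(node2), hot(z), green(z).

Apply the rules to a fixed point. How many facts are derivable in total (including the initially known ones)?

Round 1: R3 [penguin(z) :- bird(z), hot(z), stale(node2).]; R7 [has_feathers(z) :- swims(z).]. New: penguin(z), has_feathers(z).
Round 2: R1 [flagged(z) :- has_feathers(z), closed(z).]; R5 [signed(node2) :- penguin(z), stale(node2).]; R12 [ready(z) :- has_feathers(z).]. New: flagged(z), signed(node2), ready(z).
Round 3: R2 [mammal(node2) :- open(z), signed(node2).]; R4 [locked(node2) :- signed(node2), flagged(z).]. New: mammal(node2), locked(node2).
Round 4: R8 [red(node2) :- green(z), locked(node2).]. New: red(node2).
Closure: {bird(z), closed(z), flagged(z), green(z), has_feathers(z), hot(z), locked(node2), mammal(node2), open(z), penguin(z), ready(z), red(node2), signed(node2), stale(node2), swims(z)} — 15 facts.

15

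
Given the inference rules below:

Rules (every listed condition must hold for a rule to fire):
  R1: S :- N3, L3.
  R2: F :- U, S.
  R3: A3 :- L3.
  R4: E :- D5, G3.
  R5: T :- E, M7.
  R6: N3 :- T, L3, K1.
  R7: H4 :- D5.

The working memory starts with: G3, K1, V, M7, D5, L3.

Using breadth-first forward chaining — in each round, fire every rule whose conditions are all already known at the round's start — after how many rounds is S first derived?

Round 1 fires R3, R4, R7, giving A3, E, H4.
Round 2 fires R5, giving T.
Round 3 fires R6, giving N3.
Round 4 fires R1, giving S.
S first appears in round 4.

4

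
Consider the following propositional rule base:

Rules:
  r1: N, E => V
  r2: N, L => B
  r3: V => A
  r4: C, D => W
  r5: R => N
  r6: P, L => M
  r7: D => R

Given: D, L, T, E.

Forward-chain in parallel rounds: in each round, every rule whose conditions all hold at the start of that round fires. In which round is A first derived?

Round 1: r7 [D => R]. New: R.
Round 2: r5 [R => N]. New: N.
Round 3: r1 [N, E => V]; r2 [N, L => B]. New: V, B.
Round 4: r3 [V => A]. New: A.
A first appears in round 4.

4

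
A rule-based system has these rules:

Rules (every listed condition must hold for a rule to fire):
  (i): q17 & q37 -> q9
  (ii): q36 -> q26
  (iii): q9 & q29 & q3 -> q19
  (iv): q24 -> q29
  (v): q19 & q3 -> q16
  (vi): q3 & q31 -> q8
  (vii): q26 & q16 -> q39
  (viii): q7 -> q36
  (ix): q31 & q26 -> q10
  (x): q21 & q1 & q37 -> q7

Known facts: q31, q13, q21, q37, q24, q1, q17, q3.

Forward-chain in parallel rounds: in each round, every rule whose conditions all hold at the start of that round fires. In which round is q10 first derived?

4

Round 1: (i) [q17 & q37 -> q9]; (iv) [q24 -> q29]; (vi) [q3 & q31 -> q8]; (x) [q21 & q1 & q37 -> q7]. New: q9, q29, q8, q7.
Round 2: (iii) [q9 & q29 & q3 -> q19]; (viii) [q7 -> q36]. New: q19, q36.
Round 3: (ii) [q36 -> q26]; (v) [q19 & q3 -> q16]. New: q26, q16.
Round 4: (vii) [q26 & q16 -> q39]; (ix) [q31 & q26 -> q10]. New: q39, q10.
q10 first appears in round 4.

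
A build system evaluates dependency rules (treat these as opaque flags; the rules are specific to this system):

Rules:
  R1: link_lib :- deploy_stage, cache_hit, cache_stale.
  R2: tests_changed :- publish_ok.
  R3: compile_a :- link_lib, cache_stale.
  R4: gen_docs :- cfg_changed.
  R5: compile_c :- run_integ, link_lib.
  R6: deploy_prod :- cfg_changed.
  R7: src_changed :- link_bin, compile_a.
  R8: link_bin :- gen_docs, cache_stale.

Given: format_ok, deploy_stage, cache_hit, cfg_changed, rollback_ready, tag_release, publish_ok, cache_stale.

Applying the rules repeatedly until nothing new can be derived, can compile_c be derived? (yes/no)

Round 1: R1 [link_lib :- deploy_stage, cache_hit, cache_stale.]; R2 [tests_changed :- publish_ok.]; R4 [gen_docs :- cfg_changed.]; R6 [deploy_prod :- cfg_changed.]. Adds link_lib, tests_changed, gen_docs, deploy_prod.
Round 2: R3 [compile_a :- link_lib, cache_stale.]; R8 [link_bin :- gen_docs, cache_stale.]. Adds compile_a, link_bin.
Round 3: R7 [src_changed :- link_bin, compile_a.]. Adds src_changed.
Fixed point reached. compile_c is concluded only by R5; R5 needs run_integ (never derived).

no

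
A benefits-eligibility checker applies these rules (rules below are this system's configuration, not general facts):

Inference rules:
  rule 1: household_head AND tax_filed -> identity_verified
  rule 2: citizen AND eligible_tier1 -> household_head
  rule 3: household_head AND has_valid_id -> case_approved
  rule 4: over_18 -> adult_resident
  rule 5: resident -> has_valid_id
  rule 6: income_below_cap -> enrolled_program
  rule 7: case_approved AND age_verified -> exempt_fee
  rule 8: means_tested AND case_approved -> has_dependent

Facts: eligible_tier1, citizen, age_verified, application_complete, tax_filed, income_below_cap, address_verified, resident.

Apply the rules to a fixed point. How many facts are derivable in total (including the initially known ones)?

Round 1 — rule 2, rule 5, rule 6, derive household_head, has_valid_id, enrolled_program.
Round 2 — rule 1, rule 3, derive identity_verified, case_approved.
Round 3 — rule 7, derive exempt_fee.
Closure: {address_verified, age_verified, application_complete, case_approved, citizen, eligible_tier1, enrolled_program, exempt_fee, has_valid_id, household_head, identity_verified, income_below_cap, resident, tax_filed} — 14 facts.

14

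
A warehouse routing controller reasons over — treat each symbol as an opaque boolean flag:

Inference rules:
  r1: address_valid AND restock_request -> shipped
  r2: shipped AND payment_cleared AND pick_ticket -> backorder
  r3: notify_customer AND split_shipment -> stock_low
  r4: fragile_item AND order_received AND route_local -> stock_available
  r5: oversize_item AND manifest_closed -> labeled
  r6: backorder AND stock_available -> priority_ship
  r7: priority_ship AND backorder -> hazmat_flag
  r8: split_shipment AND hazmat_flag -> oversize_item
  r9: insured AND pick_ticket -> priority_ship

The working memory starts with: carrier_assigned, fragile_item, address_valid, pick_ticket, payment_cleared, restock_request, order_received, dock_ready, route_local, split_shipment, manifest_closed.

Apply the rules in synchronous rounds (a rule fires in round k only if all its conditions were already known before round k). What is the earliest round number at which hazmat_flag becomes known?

Round 1 — r1, r4, derive shipped, stock_available.
Round 2 — r2, derive backorder.
Round 3 — r6, derive priority_ship.
Round 4 — r7, derive hazmat_flag.
hazmat_flag first appears in round 4.

4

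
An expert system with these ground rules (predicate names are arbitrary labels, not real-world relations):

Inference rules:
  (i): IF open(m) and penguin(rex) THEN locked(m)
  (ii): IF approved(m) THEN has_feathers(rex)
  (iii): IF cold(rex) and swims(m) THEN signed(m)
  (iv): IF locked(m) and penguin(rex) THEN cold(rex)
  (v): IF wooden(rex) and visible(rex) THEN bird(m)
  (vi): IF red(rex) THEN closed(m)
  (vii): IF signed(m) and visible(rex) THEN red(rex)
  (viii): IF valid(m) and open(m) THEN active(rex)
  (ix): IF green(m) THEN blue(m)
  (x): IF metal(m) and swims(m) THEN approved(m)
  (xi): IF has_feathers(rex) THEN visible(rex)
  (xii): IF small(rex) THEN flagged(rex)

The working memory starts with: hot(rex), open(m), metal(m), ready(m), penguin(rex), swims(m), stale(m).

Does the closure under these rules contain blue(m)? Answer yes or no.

Round 1 fires (i), (x), giving locked(m), approved(m).
Round 2 fires (ii), (iv), giving has_feathers(rex), cold(rex).
Round 3 fires (iii), (xi), giving signed(m), visible(rex).
Round 4 fires (vii), giving red(rex).
Round 5 fires (vi), giving closed(m).
Fixed point reached. blue(m) is concluded only by (ix); (ix) needs green(m) (never derived).

no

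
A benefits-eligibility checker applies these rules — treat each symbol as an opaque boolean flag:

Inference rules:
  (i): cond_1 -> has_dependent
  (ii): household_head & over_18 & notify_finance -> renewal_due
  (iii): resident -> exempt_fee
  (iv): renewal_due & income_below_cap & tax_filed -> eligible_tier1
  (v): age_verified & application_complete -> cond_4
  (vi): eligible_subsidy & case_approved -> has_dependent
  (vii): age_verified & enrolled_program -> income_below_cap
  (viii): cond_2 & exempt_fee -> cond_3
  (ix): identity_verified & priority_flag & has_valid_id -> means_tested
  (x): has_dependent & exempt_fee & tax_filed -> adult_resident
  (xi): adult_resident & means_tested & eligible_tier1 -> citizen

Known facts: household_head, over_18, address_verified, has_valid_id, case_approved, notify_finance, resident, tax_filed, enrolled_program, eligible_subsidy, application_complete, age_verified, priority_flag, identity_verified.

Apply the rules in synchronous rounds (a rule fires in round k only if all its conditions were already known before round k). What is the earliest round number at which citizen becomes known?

3

Round 1 fires (ii), (iii), (v), (vi), (vii), (ix), giving renewal_due, exempt_fee, cond_4, has_dependent, income_below_cap, means_tested.
Round 2 fires (iv), (x), giving eligible_tier1, adult_resident.
Round 3 fires (xi), giving citizen.
citizen first appears in round 3.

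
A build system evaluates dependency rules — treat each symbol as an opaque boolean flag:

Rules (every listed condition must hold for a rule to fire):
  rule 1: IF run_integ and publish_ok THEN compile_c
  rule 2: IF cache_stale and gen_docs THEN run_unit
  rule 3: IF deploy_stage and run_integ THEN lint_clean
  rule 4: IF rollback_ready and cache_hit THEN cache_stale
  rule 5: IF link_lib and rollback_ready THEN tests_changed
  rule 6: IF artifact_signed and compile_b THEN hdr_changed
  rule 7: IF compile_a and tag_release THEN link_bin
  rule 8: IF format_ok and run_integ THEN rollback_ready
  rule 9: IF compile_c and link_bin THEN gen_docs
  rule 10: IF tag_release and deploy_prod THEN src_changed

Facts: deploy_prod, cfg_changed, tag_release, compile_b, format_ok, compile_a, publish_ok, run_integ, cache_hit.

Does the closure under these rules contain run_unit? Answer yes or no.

Round 1: rule 1 [IF run_integ and publish_ok THEN compile_c]; rule 7 [IF compile_a and tag_release THEN link_bin]; rule 8 [IF format_ok and run_integ THEN rollback_ready]; rule 10 [IF tag_release and deploy_prod THEN src_changed]. New: compile_c, link_bin, rollback_ready, src_changed.
Round 2: rule 4 [IF rollback_ready and cache_hit THEN cache_stale]; rule 9 [IF compile_c and link_bin THEN gen_docs]. New: cache_stale, gen_docs.
Round 3: rule 2 [IF cache_stale and gen_docs THEN run_unit]. New: run_unit.
run_unit appears in round 3, so it is derivable.

yes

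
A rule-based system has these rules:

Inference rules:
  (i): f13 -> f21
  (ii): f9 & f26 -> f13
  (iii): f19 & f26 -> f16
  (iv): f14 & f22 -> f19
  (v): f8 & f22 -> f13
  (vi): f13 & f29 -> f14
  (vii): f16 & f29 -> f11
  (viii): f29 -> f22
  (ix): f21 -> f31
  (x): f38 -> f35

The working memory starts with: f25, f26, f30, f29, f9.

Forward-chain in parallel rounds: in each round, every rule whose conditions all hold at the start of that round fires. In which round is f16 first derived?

[1] (ii) [f9 & f26 -> f13]; (viii) [f29 -> f22]. ⇒ new: f13, f22.
[2] (i) [f13 -> f21]; (vi) [f13 & f29 -> f14]. ⇒ new: f21, f14.
[3] (iv) [f14 & f22 -> f19]; (ix) [f21 -> f31]. ⇒ new: f19, f31.
[4] (iii) [f19 & f26 -> f16]. ⇒ new: f16.
f16 first appears in round 4.

4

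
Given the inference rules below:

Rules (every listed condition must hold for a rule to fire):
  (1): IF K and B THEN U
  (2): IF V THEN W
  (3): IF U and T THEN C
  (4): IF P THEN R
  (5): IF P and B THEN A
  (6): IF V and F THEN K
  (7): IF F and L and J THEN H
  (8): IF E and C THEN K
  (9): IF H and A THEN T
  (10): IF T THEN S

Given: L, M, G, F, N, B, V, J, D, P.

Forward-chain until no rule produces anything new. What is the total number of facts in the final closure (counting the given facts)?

19

Round 1: (2) [IF V THEN W]; (4) [IF P THEN R]; (5) [IF P and B THEN A]; (6) [IF V and F THEN K]; (7) [IF F and L and J THEN H]. New: W, R, A, K, H.
Round 2: (1) [IF K and B THEN U]; (9) [IF H and A THEN T]. New: U, T.
Round 3: (3) [IF U and T THEN C]; (10) [IF T THEN S]. New: C, S.
Closure: {A, B, C, D, F, G, H, J, K, L, M, N, P, R, S, T, U, V, W} — 19 facts.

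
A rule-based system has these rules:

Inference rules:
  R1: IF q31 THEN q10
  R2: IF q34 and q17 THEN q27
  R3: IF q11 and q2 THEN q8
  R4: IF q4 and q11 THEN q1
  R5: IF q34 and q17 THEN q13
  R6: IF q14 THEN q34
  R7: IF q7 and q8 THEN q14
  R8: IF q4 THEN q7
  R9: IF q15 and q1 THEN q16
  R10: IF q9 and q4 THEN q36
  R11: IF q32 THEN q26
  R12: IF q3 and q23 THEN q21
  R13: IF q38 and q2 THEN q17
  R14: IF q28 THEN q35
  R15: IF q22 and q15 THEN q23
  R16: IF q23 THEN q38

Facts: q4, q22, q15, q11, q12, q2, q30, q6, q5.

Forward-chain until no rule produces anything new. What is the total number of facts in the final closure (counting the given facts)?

Round 1 — R3, R4, R8, R15, derive q8, q1, q7, q23.
Round 2 — R7, R9, R16, derive q14, q16, q38.
Round 3 — R6, R13, derive q34, q17.
Round 4 — R2, R5, derive q27, q13.
Closure: {q1, q11, q12, q13, q14, q15, q16, q17, q2, q22, q23, q27, q30, q34, q38, q4, q5, q6, q7, q8} — 20 facts.

20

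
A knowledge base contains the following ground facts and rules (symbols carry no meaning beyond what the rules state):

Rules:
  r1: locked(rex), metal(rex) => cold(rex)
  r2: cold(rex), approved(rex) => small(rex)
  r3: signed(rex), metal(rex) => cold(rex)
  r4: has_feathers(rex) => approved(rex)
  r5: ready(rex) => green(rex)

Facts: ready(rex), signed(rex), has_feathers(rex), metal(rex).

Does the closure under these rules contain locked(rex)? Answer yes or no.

no

Round 1: r3 [signed(rex), metal(rex) => cold(rex)]; r4 [has_feathers(rex) => approved(rex)]; r5 [ready(rex) => green(rex)]. New: cold(rex), approved(rex), green(rex).
Round 2: r2 [cold(rex), approved(rex) => small(rex)]. New: small(rex).
Fixed point reached. No rule has locked(rex) as a consequent, and it is not given.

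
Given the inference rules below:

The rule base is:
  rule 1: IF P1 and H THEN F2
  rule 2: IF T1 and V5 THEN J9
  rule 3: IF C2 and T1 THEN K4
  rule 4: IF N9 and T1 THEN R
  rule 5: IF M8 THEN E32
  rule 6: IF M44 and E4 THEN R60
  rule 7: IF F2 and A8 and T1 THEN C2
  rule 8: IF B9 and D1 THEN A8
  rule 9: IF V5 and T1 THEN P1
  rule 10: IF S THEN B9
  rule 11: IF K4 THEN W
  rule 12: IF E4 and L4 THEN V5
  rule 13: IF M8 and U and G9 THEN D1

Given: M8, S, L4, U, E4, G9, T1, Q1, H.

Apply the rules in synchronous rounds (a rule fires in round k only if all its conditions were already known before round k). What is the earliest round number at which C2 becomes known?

4

Round 1 fires rule 5, rule 10, rule 12, rule 13, giving E32, B9, V5, D1.
Round 2 fires rule 2, rule 8, rule 9, giving J9, A8, P1.
Round 3 fires rule 1, giving F2.
Round 4 fires rule 7, giving C2.
C2 first appears in round 4.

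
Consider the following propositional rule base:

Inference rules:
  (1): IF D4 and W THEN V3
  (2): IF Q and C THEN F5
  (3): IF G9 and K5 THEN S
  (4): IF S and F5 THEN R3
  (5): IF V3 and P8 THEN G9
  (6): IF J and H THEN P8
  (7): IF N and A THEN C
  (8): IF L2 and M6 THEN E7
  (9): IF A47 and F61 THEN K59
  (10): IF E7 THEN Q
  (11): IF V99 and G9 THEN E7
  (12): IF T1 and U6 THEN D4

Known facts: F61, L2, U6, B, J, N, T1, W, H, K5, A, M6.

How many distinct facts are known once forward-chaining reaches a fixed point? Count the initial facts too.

Round 1 — (6), (7), (8), (12), derive P8, C, E7, D4.
Round 2 — (1), (10), derive V3, Q.
Round 3 — (2), (5), derive F5, G9.
Round 4 — (3), derive S.
Round 5 — (4), derive R3.
Closure: {A, B, C, D4, E7, F5, F61, G9, H, J, K5, L2, M6, N, P8, Q, R3, S, T1, U6, V3, W} — 22 facts.

22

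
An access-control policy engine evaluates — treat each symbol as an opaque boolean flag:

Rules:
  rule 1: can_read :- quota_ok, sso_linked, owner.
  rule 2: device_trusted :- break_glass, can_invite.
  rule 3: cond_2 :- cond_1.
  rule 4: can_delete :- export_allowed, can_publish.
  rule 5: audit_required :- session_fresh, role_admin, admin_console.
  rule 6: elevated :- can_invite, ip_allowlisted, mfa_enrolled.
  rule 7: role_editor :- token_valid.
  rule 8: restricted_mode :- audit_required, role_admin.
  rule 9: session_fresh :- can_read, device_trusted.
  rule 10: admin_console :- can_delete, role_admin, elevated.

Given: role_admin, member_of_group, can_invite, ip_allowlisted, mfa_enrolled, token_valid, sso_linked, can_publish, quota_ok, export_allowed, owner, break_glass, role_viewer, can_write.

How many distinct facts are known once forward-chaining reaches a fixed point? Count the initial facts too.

Round 1: rule 1 [can_read :- quota_ok, sso_linked, owner.]; rule 2 [device_trusted :- break_glass, can_invite.]; rule 4 [can_delete :- export_allowed, can_publish.]; rule 6 [elevated :- can_invite, ip_allowlisted, mfa_enrolled.]; rule 7 [role_editor :- token_valid.]. New: can_read, device_trusted, can_delete, elevated, role_editor.
Round 2: rule 9 [session_fresh :- can_read, device_trusted.]; rule 10 [admin_console :- can_delete, role_admin, elevated.]. New: session_fresh, admin_console.
Round 3: rule 5 [audit_required :- session_fresh, role_admin, admin_console.]. New: audit_required.
Round 4: rule 8 [restricted_mode :- audit_required, role_admin.]. New: restricted_mode.
Closure: {admin_console, audit_required, break_glass, can_delete, can_invite, can_publish, can_read, can_write, device_trusted, elevated, export_allowed, ip_allowlisted, member_of_group, mfa_enrolled, owner, quota_ok, restricted_mode, role_admin, role_editor, role_viewer, session_fresh, sso_linked, token_valid} — 23 facts.

23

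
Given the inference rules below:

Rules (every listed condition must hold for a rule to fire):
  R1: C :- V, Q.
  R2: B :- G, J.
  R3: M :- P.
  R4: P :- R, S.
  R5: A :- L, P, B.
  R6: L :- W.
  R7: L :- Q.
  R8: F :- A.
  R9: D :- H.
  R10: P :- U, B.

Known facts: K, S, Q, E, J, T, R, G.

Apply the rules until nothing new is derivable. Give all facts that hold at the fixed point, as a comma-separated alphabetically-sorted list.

Round 1 — R2, R4, R7, derive B, P, L.
Round 2 — R3, R5, derive M, A.
Round 3 — R8, derive F.

A, B, E, F, G, J, K, L, M, P, Q, R, S, T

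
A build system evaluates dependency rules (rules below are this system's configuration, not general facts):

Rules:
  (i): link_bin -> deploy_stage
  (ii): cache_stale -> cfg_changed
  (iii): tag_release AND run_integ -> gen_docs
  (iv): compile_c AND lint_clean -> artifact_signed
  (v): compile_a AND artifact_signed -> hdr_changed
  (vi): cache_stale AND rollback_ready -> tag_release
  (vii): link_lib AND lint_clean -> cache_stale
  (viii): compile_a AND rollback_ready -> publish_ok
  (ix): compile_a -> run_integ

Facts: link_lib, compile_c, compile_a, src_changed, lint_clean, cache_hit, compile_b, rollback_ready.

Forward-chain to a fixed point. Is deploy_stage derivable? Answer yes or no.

[1] (iv) [compile_c AND lint_clean -> artifact_signed]; (vii) [link_lib AND lint_clean -> cache_stale]; (viii) [compile_a AND rollback_ready -> publish_ok]; (ix) [compile_a -> run_integ]. ⇒ new: artifact_signed, cache_stale, publish_ok, run_integ.
[2] (ii) [cache_stale -> cfg_changed]; (v) [compile_a AND artifact_signed -> hdr_changed]; (vi) [cache_stale AND rollback_ready -> tag_release]. ⇒ new: cfg_changed, hdr_changed, tag_release.
[3] (iii) [tag_release AND run_integ -> gen_docs]. ⇒ new: gen_docs.
Fixed point reached. deploy_stage is concluded only by (i); (i) needs link_bin (never derived).

no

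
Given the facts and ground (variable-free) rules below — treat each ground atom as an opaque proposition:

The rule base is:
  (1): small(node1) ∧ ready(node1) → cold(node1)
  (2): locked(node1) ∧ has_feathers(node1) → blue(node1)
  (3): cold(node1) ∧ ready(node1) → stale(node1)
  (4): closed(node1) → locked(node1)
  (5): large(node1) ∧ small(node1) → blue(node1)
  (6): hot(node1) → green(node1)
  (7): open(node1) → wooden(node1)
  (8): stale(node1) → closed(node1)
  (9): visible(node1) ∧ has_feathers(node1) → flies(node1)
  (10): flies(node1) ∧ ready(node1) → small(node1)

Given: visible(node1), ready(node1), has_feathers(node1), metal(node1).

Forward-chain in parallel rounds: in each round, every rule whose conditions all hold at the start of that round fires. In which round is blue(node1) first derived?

7

[1] (9) [visible(node1) ∧ has_feathers(node1) → flies(node1)]. ⇒ new: flies(node1).
[2] (10) [flies(node1) ∧ ready(node1) → small(node1)]. ⇒ new: small(node1).
[3] (1) [small(node1) ∧ ready(node1) → cold(node1)]. ⇒ new: cold(node1).
[4] (3) [cold(node1) ∧ ready(node1) → stale(node1)]. ⇒ new: stale(node1).
[5] (8) [stale(node1) → closed(node1)]. ⇒ new: closed(node1).
[6] (4) [closed(node1) → locked(node1)]. ⇒ new: locked(node1).
[7] (2) [locked(node1) ∧ has_feathers(node1) → blue(node1)]. ⇒ new: blue(node1).
blue(node1) first appears in round 7.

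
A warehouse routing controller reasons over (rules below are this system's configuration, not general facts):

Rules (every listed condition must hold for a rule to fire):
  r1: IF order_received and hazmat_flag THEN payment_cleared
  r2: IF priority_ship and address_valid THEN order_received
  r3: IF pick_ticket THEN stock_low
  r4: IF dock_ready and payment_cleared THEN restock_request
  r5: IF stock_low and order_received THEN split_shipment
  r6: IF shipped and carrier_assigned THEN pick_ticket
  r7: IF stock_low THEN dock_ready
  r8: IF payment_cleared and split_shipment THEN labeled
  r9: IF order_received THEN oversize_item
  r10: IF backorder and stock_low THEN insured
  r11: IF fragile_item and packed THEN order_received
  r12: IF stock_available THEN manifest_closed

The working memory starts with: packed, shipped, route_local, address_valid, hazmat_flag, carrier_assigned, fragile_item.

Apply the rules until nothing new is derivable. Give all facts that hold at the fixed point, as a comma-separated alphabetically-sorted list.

address_valid, carrier_assigned, dock_ready, fragile_item, hazmat_flag, labeled, order_received, oversize_item, packed, payment_cleared, pick_ticket, restock_request, route_local, shipped, split_shipment, stock_low

Round 1 — r6, r11, derive pick_ticket, order_received.
Round 2 — r1, r3, r9, derive payment_cleared, stock_low, oversize_item.
Round 3 — r5, r7, derive split_shipment, dock_ready.
Round 4 — r4, r8, derive restock_request, labeled.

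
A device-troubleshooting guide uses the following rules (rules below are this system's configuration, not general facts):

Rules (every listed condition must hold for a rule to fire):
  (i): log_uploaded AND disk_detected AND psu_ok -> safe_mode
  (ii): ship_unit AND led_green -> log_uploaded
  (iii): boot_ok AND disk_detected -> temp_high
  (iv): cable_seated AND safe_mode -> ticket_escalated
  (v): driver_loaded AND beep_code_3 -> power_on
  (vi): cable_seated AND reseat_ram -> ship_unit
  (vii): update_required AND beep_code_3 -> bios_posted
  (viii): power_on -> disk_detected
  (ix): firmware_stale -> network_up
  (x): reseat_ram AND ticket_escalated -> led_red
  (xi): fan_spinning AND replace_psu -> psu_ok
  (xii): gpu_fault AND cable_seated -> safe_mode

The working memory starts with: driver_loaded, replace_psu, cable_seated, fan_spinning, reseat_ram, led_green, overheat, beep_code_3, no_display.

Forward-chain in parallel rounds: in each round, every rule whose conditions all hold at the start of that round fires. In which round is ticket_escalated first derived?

4

Round 1 — (v), (vi), (xi), derive power_on, ship_unit, psu_ok.
Round 2 — (ii), (viii), derive log_uploaded, disk_detected.
Round 3 — (i), derive safe_mode.
Round 4 — (iv), derive ticket_escalated.
ticket_escalated first appears in round 4.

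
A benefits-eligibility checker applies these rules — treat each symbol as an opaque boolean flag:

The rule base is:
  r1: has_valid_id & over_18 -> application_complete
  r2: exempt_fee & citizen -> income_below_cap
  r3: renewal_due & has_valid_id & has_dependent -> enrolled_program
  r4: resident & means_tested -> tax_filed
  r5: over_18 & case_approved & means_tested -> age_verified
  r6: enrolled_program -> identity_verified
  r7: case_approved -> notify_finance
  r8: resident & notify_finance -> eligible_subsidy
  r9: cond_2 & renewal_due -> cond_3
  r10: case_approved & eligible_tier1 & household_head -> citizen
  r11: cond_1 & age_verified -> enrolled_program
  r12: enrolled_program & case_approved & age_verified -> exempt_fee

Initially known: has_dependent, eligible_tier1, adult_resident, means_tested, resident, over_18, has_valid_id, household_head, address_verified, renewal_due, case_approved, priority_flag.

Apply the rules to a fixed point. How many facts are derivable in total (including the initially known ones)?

22

[1] r1 [has_valid_id & over_18 -> application_complete]; r3 [renewal_due & has_valid_id & has_dependent -> enrolled_program]; r4 [resident & means_tested -> tax_filed]; r5 [over_18 & case_approved & means_tested -> age_verified]; r7 [case_approved -> notify_finance]; r10 [case_approved & eligible_tier1 & household_head -> citizen]. ⇒ new: application_complete, enrolled_program, tax_filed, age_verified, notify_finance, citizen.
[2] r6 [enrolled_program -> identity_verified]; r8 [resident & notify_finance -> eligible_subsidy]; r12 [enrolled_program & case_approved & age_verified -> exempt_fee]. ⇒ new: identity_verified, eligible_subsidy, exempt_fee.
[3] r2 [exempt_fee & citizen -> income_below_cap]. ⇒ new: income_below_cap.
Closure: {address_verified, adult_resident, age_verified, application_complete, case_approved, citizen, eligible_subsidy, eligible_tier1, enrolled_program, exempt_fee, has_dependent, has_valid_id, household_head, identity_verified, income_below_cap, means_tested, notify_finance, over_18, priority_flag, renewal_due, resident, tax_filed} — 22 facts.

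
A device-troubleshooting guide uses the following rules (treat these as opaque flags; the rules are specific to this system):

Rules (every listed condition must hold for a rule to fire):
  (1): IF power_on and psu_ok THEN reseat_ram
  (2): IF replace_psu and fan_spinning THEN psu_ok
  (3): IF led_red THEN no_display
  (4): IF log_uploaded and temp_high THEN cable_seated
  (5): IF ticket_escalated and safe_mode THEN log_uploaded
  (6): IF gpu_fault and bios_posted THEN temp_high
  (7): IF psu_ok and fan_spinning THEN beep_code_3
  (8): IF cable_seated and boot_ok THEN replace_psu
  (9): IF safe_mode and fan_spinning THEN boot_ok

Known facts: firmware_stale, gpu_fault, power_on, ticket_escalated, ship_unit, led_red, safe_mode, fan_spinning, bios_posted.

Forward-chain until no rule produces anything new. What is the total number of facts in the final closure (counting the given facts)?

Round 1 fires (3), (5), (6), (9), giving no_display, log_uploaded, temp_high, boot_ok.
Round 2 fires (4), giving cable_seated.
Round 3 fires (8), giving replace_psu.
Round 4 fires (2), giving psu_ok.
Round 5 fires (1), (7), giving reseat_ram, beep_code_3.
Closure: {beep_code_3, bios_posted, boot_ok, cable_seated, fan_spinning, firmware_stale, gpu_fault, led_red, log_uploaded, no_display, power_on, psu_ok, replace_psu, reseat_ram, safe_mode, ship_unit, temp_high, ticket_escalated} — 18 facts.

18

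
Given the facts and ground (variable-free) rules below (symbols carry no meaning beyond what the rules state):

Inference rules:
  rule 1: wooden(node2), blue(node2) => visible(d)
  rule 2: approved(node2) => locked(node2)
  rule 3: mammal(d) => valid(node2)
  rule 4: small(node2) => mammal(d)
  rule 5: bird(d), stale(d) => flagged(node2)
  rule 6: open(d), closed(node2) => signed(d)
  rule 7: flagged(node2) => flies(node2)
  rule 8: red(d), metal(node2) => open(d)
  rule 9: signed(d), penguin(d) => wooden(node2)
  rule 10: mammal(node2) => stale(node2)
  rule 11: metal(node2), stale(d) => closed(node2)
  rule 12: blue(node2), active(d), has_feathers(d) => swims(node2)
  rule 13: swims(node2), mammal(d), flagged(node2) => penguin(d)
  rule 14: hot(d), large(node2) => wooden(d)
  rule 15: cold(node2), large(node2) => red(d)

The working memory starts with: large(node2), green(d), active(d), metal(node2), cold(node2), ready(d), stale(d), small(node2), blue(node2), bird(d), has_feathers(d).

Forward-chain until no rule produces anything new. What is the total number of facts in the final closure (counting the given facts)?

23

Round 1 fires rule 4, rule 5, rule 11, rule 12, rule 15, giving mammal(d), flagged(node2), closed(node2), swims(node2), red(d).
Round 2 fires rule 3, rule 7, rule 8, rule 13, giving valid(node2), flies(node2), open(d), penguin(d).
Round 3 fires rule 6, giving signed(d).
Round 4 fires rule 9, giving wooden(node2).
Round 5 fires rule 1, giving visible(d).
Closure: {active(d), bird(d), blue(node2), closed(node2), cold(node2), flagged(node2), flies(node2), green(d), has_feathers(d), large(node2), mammal(d), metal(node2), open(d), penguin(d), ready(d), red(d), signed(d), small(node2), stale(d), swims(node2), valid(node2), visible(d), wooden(node2)} — 23 facts.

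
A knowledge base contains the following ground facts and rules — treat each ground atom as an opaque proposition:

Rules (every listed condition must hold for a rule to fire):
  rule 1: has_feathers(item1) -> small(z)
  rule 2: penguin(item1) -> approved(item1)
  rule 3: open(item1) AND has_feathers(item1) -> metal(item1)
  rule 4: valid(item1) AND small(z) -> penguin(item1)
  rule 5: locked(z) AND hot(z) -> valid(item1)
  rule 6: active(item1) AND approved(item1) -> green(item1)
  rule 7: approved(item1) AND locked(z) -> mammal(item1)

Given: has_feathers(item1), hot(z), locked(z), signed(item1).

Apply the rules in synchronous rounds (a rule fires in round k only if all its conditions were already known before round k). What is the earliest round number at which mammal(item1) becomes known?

Round 1: rule 1 [has_feathers(item1) -> small(z)]; rule 5 [locked(z) AND hot(z) -> valid(item1)]. New: small(z), valid(item1).
Round 2: rule 4 [valid(item1) AND small(z) -> penguin(item1)]. New: penguin(item1).
Round 3: rule 2 [penguin(item1) -> approved(item1)]. New: approved(item1).
Round 4: rule 7 [approved(item1) AND locked(z) -> mammal(item1)]. New: mammal(item1).
mammal(item1) first appears in round 4.

4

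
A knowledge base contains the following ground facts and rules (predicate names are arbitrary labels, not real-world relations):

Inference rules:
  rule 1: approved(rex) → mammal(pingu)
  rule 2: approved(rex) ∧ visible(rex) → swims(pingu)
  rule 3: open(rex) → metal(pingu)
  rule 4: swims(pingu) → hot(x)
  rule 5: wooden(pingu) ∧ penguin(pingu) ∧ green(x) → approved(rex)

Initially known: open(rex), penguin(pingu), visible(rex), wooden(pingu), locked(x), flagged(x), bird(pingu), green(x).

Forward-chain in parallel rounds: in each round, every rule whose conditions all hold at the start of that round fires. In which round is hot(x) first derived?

Round 1: rule 3 [open(rex) → metal(pingu)]; rule 5 [wooden(pingu) ∧ penguin(pingu) ∧ green(x) → approved(rex)]. Adds metal(pingu), approved(rex).
Round 2: rule 1 [approved(rex) → mammal(pingu)]; rule 2 [approved(rex) ∧ visible(rex) → swims(pingu)]. Adds mammal(pingu), swims(pingu).
Round 3: rule 4 [swims(pingu) → hot(x)]. Adds hot(x).
hot(x) first appears in round 3.

3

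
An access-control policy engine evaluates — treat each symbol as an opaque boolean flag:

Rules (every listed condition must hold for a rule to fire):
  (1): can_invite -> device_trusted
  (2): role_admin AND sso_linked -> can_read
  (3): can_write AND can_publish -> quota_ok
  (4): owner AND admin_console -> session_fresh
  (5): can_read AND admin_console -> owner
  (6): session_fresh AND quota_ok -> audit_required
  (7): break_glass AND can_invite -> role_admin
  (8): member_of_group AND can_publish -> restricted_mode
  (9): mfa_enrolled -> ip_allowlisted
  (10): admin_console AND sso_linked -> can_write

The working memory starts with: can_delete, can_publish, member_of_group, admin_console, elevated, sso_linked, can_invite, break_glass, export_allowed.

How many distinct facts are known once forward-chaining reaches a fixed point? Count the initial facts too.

18

Round 1 — (1), (7), (8), (10), derive device_trusted, role_admin, restricted_mode, can_write.
Round 2 — (2), (3), derive can_read, quota_ok.
Round 3 — (5), derive owner.
Round 4 — (4), derive session_fresh.
Round 5 — (6), derive audit_required.
Closure: {admin_console, audit_required, break_glass, can_delete, can_invite, can_publish, can_read, can_write, device_trusted, elevated, export_allowed, member_of_group, owner, quota_ok, restricted_mode, role_admin, session_fresh, sso_linked} — 18 facts.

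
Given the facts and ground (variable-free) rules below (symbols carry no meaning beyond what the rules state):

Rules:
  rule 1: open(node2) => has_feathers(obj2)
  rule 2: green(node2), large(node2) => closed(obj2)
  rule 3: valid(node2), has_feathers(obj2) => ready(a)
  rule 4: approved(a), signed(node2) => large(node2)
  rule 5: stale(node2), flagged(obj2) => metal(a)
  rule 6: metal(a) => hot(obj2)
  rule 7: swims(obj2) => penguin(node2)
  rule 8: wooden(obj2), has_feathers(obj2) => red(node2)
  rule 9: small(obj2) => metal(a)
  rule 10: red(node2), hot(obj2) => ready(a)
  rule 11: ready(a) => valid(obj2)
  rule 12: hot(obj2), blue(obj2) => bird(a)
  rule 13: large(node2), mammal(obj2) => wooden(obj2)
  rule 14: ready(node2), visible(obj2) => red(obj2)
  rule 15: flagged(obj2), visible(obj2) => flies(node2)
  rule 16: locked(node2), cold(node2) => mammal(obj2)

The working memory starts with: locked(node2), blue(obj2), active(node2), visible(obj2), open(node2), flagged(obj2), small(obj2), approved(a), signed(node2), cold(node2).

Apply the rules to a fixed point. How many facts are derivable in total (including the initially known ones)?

21

Round 1: rule 1 [open(node2) => has_feathers(obj2)]; rule 4 [approved(a), signed(node2) => large(node2)]; rule 9 [small(obj2) => metal(a)]; rule 15 [flagged(obj2), visible(obj2) => flies(node2)]; rule 16 [locked(node2), cold(node2) => mammal(obj2)]. New: has_feathers(obj2), large(node2), metal(a), flies(node2), mammal(obj2).
Round 2: rule 6 [metal(a) => hot(obj2)]; rule 13 [large(node2), mammal(obj2) => wooden(obj2)]. New: hot(obj2), wooden(obj2).
Round 3: rule 8 [wooden(obj2), has_feathers(obj2) => red(node2)]; rule 12 [hot(obj2), blue(obj2) => bird(a)]. New: red(node2), bird(a).
Round 4: rule 10 [red(node2), hot(obj2) => ready(a)]. New: ready(a).
Round 5: rule 11 [ready(a) => valid(obj2)]. New: valid(obj2).
Closure: {active(node2), approved(a), bird(a), blue(obj2), cold(node2), flagged(obj2), flies(node2), has_feathers(obj2), hot(obj2), large(node2), locked(node2), mammal(obj2), metal(a), open(node2), ready(a), red(node2), signed(node2), small(obj2), valid(obj2), visible(obj2), wooden(obj2)} — 21 facts.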